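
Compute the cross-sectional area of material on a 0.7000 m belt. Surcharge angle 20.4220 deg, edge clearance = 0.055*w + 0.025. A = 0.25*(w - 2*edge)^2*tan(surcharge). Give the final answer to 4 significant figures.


edge = 0.055*0.7000 + 0.025 = 0.0635 m
ew = 0.7000 - 2*0.0635 = 0.573 m
A = 0.25 * 0.573^2 * tan(20.4220 deg)
A = 0.03056 m^2


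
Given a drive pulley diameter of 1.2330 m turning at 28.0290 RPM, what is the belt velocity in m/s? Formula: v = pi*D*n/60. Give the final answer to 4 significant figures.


v = pi * 1.2330 * 28.0290 / 60
v = 1.810 m/s


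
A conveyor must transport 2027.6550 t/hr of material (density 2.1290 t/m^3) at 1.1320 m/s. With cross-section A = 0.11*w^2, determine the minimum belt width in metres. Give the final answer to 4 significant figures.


A_req = 2027.6550 / (1.1320 * 2.1290 * 3600) = 0.233706 m^2
w = sqrt(0.233706 / 0.11)
w = 1.458 m


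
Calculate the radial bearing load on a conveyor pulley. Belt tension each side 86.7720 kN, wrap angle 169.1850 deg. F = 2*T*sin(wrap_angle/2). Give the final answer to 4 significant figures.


F = 2 * 86.7720 * sin(169.1850/2 deg)
F = 172.8 kN


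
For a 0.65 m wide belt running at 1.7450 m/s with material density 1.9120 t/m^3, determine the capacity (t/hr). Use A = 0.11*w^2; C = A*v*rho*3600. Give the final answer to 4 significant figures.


A = 0.11 * 0.65^2 = 0.046475 m^2
C = 0.046475 * 1.7450 * 1.9120 * 3600
C = 558.2 t/hr


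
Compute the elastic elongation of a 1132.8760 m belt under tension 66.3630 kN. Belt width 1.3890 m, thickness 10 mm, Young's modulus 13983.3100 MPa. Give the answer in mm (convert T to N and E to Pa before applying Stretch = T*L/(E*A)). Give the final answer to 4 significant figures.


A = 1.3890 * 0.01 = 0.01389 m^2
Stretch = 66.3630*1000 * 1132.8760 / (13983.3100e6 * 0.01389) * 1000
Stretch = 387.1 mm


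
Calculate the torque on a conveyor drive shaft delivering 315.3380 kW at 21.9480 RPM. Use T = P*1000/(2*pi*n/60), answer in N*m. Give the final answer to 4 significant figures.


omega = 2*pi*21.9480/60 = 2.29839 rad/s
T = 315.3380*1000 / 2.29839
T = 137200 N*m


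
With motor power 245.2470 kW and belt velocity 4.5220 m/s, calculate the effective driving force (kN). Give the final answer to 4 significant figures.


Te = P / v = 245.2470 / 4.5220
Te = 54.23 kN


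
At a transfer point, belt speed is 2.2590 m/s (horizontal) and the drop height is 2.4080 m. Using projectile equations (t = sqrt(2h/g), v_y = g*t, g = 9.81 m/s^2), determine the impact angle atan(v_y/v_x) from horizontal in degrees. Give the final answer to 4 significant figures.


t = sqrt(2*2.4080/9.81) = 0.700662 s
v_y = 9.81 * 0.700662 = 6.87349 m/s
angle = atan(6.87349 / 2.2590) = 71.81 deg


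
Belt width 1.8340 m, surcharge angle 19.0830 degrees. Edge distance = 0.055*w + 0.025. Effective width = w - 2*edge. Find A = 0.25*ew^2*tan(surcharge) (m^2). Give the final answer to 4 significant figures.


edge = 0.055*1.8340 + 0.025 = 0.12587 m
ew = 1.8340 - 2*0.12587 = 1.58226 m
A = 0.25 * 1.58226^2 * tan(19.0830 deg)
A = 0.2165 m^2


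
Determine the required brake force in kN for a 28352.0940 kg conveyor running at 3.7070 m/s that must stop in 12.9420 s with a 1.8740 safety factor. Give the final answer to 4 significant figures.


F = 28352.0940 * 3.7070 / 12.9420 * 1.8740 / 1000
F = 15.22 kN


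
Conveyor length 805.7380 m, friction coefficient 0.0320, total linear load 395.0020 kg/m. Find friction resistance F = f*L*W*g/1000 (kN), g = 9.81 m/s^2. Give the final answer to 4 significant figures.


F = 0.0320 * 805.7380 * 395.0020 * 9.81 / 1000
F = 99.91 kN


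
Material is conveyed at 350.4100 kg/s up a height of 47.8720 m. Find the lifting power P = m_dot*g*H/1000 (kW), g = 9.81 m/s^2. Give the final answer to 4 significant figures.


P = 350.4100 * 9.81 * 47.8720 / 1000
P = 164.6 kW


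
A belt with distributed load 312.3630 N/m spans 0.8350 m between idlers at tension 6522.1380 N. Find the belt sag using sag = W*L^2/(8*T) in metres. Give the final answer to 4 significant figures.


sag = 312.3630 * 0.8350^2 / (8 * 6522.1380)
sag = 0.004174 m


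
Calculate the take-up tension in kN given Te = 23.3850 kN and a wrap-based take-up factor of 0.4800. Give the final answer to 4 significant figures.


T_tu = 23.3850 * 0.4800
T_tu = 11.22 kN


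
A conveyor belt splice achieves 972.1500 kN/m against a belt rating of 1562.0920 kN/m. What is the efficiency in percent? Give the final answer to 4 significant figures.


Eff = 972.1500 / 1562.0920 * 100
Eff = 62.23 %


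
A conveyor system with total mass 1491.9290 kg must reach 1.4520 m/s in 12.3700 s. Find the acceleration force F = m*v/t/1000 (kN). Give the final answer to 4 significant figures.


F = 1491.9290 * 1.4520 / 12.3700 / 1000
F = 0.1751 kN


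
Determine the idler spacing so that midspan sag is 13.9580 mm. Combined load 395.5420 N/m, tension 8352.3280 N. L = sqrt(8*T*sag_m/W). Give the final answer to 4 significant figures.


sag = 13.9580/1000 = 0.013958 m
L = sqrt(8 * 8352.3280 * 0.013958 / 395.5420)
L = 1.536 m


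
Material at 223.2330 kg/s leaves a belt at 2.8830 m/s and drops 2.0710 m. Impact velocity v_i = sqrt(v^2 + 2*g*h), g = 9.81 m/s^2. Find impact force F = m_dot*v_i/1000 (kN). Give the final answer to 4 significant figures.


v_i = sqrt(2.8830^2 + 2*9.81*2.0710) = 6.99605 m/s
F = 223.2330 * 6.99605 / 1000
F = 1.562 kN


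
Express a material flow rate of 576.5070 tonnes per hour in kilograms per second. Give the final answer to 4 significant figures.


m_dot = 576.5070 * 1000 / 3600
m_dot = 160.1 kg/s


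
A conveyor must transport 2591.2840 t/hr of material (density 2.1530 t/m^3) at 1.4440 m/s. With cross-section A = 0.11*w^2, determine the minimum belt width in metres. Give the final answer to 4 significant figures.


A_req = 2591.2840 / (1.4440 * 2.1530 * 3600) = 0.231527 m^2
w = sqrt(0.231527 / 0.11)
w = 1.451 m


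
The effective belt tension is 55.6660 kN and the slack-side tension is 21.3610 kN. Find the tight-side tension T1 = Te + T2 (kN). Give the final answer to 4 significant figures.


T1 = Te + T2 = 55.6660 + 21.3610
T1 = 77.03 kN


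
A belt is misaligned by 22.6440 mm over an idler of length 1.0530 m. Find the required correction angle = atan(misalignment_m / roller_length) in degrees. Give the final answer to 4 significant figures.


misalign_m = 22.6440 / 1000 = 0.022644 m
angle = atan(0.022644 / 1.0530)
angle = 1.232 deg


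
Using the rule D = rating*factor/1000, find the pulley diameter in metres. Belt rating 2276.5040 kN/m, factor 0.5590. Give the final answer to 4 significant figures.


D = 2276.5040 * 0.5590 / 1000
D = 1.273 m


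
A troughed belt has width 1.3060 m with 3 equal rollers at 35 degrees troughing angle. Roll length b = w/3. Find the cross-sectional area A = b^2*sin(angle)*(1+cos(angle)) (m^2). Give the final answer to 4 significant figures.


b = 1.3060/3 = 0.435333 m
A = 0.435333^2 * sin(35 deg) * (1 + cos(35 deg))
A = 0.1977 m^2


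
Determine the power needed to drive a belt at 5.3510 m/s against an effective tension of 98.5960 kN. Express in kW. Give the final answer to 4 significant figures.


P = Te * v = 98.5960 * 5.3510
P = 527.6 kW


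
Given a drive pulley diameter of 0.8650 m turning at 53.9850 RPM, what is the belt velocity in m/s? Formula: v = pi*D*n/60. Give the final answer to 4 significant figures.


v = pi * 0.8650 * 53.9850 / 60
v = 2.445 m/s


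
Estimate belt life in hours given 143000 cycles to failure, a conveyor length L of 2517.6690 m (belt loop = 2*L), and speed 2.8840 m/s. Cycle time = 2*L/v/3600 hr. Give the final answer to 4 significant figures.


cycle_time = 2 * 2517.6690 / 2.8840 / 3600 = 0.484988 hr
life = 143000 * 0.484988 = 69350 hours


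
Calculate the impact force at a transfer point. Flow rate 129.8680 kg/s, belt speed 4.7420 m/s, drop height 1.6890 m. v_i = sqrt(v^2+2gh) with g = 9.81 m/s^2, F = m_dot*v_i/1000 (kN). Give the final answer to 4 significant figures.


v_i = sqrt(4.7420^2 + 2*9.81*1.6890) = 7.4582 m/s
F = 129.8680 * 7.4582 / 1000
F = 0.9686 kN


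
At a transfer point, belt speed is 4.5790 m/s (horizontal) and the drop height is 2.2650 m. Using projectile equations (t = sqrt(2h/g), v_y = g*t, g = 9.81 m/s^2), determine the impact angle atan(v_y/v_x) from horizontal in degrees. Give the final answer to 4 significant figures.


t = sqrt(2*2.2650/9.81) = 0.679539 s
v_y = 9.81 * 0.679539 = 6.66628 m/s
angle = atan(6.66628 / 4.5790) = 55.52 deg


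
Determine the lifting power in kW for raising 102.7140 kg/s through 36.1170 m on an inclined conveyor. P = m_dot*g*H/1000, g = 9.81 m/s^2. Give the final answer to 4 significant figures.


P = 102.7140 * 9.81 * 36.1170 / 1000
P = 36.39 kW


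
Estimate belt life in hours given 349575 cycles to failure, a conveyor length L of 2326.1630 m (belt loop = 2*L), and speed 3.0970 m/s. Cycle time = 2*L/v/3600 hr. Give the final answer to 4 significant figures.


cycle_time = 2 * 2326.1630 / 3.0970 / 3600 = 0.417279 hr
life = 349575 * 0.417279 = 145900 hours


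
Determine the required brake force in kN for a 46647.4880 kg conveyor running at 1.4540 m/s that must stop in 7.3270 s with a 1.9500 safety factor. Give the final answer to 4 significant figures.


F = 46647.4880 * 1.4540 / 7.3270 * 1.9500 / 1000
F = 18.05 kN


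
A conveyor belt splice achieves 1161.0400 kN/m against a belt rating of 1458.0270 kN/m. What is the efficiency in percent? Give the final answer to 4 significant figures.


Eff = 1161.0400 / 1458.0270 * 100
Eff = 79.63 %


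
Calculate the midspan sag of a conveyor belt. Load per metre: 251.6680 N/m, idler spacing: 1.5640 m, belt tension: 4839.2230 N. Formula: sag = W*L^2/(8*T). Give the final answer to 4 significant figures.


sag = 251.6680 * 1.5640^2 / (8 * 4839.2230)
sag = 0.01590 m


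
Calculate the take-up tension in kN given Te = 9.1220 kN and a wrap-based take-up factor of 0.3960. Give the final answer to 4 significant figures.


T_tu = 9.1220 * 0.3960
T_tu = 3.612 kN


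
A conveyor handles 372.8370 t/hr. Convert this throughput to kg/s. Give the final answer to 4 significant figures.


m_dot = 372.8370 * 1000 / 3600
m_dot = 103.6 kg/s


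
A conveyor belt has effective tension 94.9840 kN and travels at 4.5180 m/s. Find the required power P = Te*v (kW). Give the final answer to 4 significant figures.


P = Te * v = 94.9840 * 4.5180
P = 429.1 kW


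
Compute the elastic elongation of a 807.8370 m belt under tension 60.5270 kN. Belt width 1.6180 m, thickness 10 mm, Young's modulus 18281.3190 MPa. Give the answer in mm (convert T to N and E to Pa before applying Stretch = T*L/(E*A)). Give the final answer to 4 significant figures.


A = 1.6180 * 0.01 = 0.01618 m^2
Stretch = 60.5270*1000 * 807.8370 / (18281.3190e6 * 0.01618) * 1000
Stretch = 165.3 mm


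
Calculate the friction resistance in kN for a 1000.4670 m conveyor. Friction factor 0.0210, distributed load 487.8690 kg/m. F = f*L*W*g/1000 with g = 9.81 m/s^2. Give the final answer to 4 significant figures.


F = 0.0210 * 1000.4670 * 487.8690 * 9.81 / 1000
F = 100.6 kN


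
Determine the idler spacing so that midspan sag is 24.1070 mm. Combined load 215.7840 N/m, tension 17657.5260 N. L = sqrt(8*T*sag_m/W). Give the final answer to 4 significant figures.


sag = 24.1070/1000 = 0.024107 m
L = sqrt(8 * 17657.5260 * 0.024107 / 215.7840)
L = 3.973 m


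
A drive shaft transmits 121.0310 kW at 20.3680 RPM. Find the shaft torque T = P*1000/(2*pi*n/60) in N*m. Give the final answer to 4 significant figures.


omega = 2*pi*20.3680/60 = 2.13293 rad/s
T = 121.0310*1000 / 2.13293
T = 56740 N*m


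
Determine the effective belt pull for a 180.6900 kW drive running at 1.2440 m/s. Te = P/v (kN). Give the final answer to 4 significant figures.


Te = P / v = 180.6900 / 1.2440
Te = 145.2 kN


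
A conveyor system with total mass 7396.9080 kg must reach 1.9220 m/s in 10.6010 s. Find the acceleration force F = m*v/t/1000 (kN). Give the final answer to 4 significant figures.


F = 7396.9080 * 1.9220 / 10.6010 / 1000
F = 1.341 kN


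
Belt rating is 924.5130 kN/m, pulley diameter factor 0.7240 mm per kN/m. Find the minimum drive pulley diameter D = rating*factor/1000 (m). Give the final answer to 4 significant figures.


D = 924.5130 * 0.7240 / 1000
D = 0.6693 m


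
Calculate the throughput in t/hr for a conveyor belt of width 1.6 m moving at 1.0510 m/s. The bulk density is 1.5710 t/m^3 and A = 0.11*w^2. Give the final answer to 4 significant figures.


A = 0.11 * 1.6^2 = 0.2816 m^2
C = 0.2816 * 1.0510 * 1.5710 * 3600
C = 1674 t/hr


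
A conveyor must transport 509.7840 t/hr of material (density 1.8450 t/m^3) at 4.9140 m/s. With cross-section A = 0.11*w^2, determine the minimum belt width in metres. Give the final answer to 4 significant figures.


A_req = 509.7840 / (4.9140 * 1.8450 * 3600) = 0.015619 m^2
w = sqrt(0.015619 / 0.11)
w = 0.3768 m


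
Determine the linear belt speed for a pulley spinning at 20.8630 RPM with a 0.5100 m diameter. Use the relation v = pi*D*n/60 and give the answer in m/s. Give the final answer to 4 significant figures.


v = pi * 0.5100 * 20.8630 / 60
v = 0.5571 m/s


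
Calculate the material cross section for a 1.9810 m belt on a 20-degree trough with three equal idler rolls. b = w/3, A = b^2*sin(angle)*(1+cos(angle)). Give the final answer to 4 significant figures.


b = 1.9810/3 = 0.660333 m
A = 0.660333^2 * sin(20 deg) * (1 + cos(20 deg))
A = 0.2893 m^2


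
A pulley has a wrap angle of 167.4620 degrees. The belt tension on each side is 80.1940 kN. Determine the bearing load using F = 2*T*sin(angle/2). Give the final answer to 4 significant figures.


F = 2 * 80.1940 * sin(167.4620/2 deg)
F = 159.4 kN


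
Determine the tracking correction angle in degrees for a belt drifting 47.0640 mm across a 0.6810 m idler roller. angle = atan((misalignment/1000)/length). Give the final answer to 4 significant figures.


misalign_m = 47.0640 / 1000 = 0.047064 m
angle = atan(0.047064 / 0.6810)
angle = 3.953 deg


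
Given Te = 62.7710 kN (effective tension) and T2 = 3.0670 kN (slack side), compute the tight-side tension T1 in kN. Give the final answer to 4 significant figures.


T1 = Te + T2 = 62.7710 + 3.0670
T1 = 65.84 kN


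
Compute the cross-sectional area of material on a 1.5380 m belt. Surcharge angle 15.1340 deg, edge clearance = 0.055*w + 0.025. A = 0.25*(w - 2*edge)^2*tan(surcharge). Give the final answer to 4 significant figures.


edge = 0.055*1.5380 + 0.025 = 0.10959 m
ew = 1.5380 - 2*0.10959 = 1.31882 m
A = 0.25 * 1.31882^2 * tan(15.1340 deg)
A = 0.1176 m^2


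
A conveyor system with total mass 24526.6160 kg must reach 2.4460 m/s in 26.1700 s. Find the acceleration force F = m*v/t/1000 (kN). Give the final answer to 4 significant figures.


F = 24526.6160 * 2.4460 / 26.1700 / 1000
F = 2.292 kN


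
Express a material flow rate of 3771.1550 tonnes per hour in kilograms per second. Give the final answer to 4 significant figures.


m_dot = 3771.1550 * 1000 / 3600
m_dot = 1048 kg/s


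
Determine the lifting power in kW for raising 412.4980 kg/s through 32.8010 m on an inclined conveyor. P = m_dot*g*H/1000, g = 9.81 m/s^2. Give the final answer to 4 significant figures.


P = 412.4980 * 9.81 * 32.8010 / 1000
P = 132.7 kW


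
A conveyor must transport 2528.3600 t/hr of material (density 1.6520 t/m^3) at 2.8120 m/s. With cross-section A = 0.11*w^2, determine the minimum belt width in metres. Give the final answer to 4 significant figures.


A_req = 2528.3600 / (2.8120 * 1.6520 * 3600) = 0.151186 m^2
w = sqrt(0.151186 / 0.11)
w = 1.172 m


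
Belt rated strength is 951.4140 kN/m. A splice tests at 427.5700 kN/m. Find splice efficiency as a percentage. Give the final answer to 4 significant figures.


Eff = 427.5700 / 951.4140 * 100
Eff = 44.94 %


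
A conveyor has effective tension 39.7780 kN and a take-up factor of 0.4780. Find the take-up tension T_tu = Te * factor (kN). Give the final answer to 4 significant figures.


T_tu = 39.7780 * 0.4780
T_tu = 19.01 kN


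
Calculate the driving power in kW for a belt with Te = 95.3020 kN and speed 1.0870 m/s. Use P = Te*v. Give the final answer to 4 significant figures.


P = Te * v = 95.3020 * 1.0870
P = 103.6 kW


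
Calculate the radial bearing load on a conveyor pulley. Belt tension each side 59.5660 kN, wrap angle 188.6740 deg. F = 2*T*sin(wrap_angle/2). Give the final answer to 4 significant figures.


F = 2 * 59.5660 * sin(188.6740/2 deg)
F = 118.8 kN


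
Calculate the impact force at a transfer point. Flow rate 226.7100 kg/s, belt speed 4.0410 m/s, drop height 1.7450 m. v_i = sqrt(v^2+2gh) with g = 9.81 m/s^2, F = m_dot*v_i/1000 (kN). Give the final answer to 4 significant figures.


v_i = sqrt(4.0410^2 + 2*9.81*1.7450) = 7.11102 m/s
F = 226.7100 * 7.11102 / 1000
F = 1.612 kN


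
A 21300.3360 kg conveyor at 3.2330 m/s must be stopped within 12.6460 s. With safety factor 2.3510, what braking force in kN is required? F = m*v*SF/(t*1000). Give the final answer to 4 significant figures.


F = 21300.3360 * 3.2330 / 12.6460 * 2.3510 / 1000
F = 12.80 kN


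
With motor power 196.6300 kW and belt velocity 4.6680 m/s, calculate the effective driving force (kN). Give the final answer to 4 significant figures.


Te = P / v = 196.6300 / 4.6680
Te = 42.12 kN


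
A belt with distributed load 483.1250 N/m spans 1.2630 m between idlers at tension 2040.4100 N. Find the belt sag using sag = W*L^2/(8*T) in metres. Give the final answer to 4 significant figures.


sag = 483.1250 * 1.2630^2 / (8 * 2040.4100)
sag = 0.04721 m


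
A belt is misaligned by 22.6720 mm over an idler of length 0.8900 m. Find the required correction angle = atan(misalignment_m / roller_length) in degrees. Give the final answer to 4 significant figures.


misalign_m = 22.6720 / 1000 = 0.022672 m
angle = atan(0.022672 / 0.8900)
angle = 1.459 deg


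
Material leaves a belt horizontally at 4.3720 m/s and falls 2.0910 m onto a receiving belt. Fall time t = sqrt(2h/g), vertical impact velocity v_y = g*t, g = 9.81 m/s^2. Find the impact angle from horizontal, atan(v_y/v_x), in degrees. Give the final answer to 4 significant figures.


t = sqrt(2*2.0910/9.81) = 0.652916 s
v_y = 9.81 * 0.652916 = 6.40511 m/s
angle = atan(6.40511 / 4.3720) = 55.68 deg


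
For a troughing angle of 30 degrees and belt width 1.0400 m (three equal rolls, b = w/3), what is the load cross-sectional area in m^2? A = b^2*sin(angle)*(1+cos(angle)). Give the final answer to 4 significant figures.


b = 1.0400/3 = 0.346667 m
A = 0.346667^2 * sin(30 deg) * (1 + cos(30 deg))
A = 0.1121 m^2


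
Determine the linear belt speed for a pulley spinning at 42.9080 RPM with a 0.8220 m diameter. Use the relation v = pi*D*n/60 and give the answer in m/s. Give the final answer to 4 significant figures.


v = pi * 0.8220 * 42.9080 / 60
v = 1.847 m/s


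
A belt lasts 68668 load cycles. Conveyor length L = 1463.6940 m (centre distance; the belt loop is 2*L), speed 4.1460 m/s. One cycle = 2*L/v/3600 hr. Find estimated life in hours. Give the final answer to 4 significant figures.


cycle_time = 2 * 1463.6940 / 4.1460 / 3600 = 0.196132 hr
life = 68668 * 0.196132 = 13470 hours


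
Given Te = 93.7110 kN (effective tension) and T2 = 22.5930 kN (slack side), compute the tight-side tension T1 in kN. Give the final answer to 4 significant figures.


T1 = Te + T2 = 93.7110 + 22.5930
T1 = 116.3 kN


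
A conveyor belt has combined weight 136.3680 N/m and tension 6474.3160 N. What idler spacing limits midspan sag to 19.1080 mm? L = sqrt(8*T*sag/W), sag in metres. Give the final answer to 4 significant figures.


sag = 19.1080/1000 = 0.019108 m
L = sqrt(8 * 6474.3160 * 0.019108 / 136.3680)
L = 2.694 m


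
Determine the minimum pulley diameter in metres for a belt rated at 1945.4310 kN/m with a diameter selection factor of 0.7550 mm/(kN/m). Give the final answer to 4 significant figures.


D = 1945.4310 * 0.7550 / 1000
D = 1.469 m


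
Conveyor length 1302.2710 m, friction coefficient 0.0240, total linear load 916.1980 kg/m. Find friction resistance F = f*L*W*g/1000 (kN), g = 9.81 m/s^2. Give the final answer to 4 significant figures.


F = 0.0240 * 1302.2710 * 916.1980 * 9.81 / 1000
F = 280.9 kN


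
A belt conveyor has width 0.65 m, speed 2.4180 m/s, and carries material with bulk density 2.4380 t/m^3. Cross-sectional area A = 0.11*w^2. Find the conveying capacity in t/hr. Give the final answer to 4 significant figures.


A = 0.11 * 0.65^2 = 0.046475 m^2
C = 0.046475 * 2.4180 * 2.4380 * 3600
C = 986.3 t/hr


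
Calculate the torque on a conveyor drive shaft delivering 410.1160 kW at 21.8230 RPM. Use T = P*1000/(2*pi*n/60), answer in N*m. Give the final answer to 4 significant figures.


omega = 2*pi*21.8230/60 = 2.2853 rad/s
T = 410.1160*1000 / 2.2853
T = 179500 N*m


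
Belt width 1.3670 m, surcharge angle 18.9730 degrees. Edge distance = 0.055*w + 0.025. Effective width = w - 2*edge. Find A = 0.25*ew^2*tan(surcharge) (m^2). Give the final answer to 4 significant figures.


edge = 0.055*1.3670 + 0.025 = 0.100185 m
ew = 1.3670 - 2*0.100185 = 1.16663 m
A = 0.25 * 1.16663^2 * tan(18.9730 deg)
A = 0.1170 m^2


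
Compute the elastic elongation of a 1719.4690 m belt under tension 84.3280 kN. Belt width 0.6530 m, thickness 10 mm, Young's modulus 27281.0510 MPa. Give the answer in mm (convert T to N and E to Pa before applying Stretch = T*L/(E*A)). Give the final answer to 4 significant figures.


A = 0.6530 * 0.01 = 0.00653 m^2
Stretch = 84.3280*1000 * 1719.4690 / (27281.0510e6 * 0.00653) * 1000
Stretch = 813.9 mm


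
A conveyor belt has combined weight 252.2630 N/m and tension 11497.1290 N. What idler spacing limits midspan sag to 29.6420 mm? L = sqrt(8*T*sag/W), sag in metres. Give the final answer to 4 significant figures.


sag = 29.6420/1000 = 0.029642 m
L = sqrt(8 * 11497.1290 * 0.029642 / 252.2630)
L = 3.288 m


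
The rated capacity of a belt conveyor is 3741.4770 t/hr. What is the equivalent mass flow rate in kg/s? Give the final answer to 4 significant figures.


m_dot = 3741.4770 * 1000 / 3600
m_dot = 1039 kg/s


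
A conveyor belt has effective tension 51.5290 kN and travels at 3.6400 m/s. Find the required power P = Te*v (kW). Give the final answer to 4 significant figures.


P = Te * v = 51.5290 * 3.6400
P = 187.6 kW


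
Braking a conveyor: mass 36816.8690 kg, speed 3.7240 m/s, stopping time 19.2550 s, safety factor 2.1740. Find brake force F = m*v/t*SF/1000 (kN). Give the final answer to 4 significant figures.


F = 36816.8690 * 3.7240 / 19.2550 * 2.1740 / 1000
F = 15.48 kN


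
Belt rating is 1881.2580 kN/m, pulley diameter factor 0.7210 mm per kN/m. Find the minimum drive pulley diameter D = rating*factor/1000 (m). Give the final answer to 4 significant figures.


D = 1881.2580 * 0.7210 / 1000
D = 1.356 m


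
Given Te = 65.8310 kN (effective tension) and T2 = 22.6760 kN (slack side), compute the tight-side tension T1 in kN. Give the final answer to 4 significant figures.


T1 = Te + T2 = 65.8310 + 22.6760
T1 = 88.51 kN


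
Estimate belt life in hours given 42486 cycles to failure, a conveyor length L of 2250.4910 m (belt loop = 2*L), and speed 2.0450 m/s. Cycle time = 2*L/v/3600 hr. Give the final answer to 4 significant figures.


cycle_time = 2 * 2250.4910 / 2.0450 / 3600 = 0.61138 hr
life = 42486 * 0.61138 = 25980 hours


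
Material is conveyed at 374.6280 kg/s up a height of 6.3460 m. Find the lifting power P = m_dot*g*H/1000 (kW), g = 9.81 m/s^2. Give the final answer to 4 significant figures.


P = 374.6280 * 9.81 * 6.3460 / 1000
P = 23.32 kW


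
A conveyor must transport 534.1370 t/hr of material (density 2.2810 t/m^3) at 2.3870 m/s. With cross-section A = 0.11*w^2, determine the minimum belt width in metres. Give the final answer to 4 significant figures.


A_req = 534.1370 / (2.3870 * 2.2810 * 3600) = 0.0272504 m^2
w = sqrt(0.0272504 / 0.11)
w = 0.4977 m


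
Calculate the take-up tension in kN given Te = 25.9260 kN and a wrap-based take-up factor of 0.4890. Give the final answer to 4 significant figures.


T_tu = 25.9260 * 0.4890
T_tu = 12.68 kN


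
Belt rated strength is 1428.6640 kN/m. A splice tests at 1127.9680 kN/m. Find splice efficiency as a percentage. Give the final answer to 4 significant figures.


Eff = 1127.9680 / 1428.6640 * 100
Eff = 78.95 %


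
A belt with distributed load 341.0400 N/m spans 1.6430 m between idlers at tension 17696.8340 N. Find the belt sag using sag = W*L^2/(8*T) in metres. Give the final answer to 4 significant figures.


sag = 341.0400 * 1.6430^2 / (8 * 17696.8340)
sag = 0.006503 m


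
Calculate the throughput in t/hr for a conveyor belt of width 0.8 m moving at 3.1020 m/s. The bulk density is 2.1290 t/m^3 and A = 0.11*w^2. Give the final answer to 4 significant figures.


A = 0.11 * 0.8^2 = 0.0704 m^2
C = 0.0704 * 3.1020 * 2.1290 * 3600
C = 1674 t/hr


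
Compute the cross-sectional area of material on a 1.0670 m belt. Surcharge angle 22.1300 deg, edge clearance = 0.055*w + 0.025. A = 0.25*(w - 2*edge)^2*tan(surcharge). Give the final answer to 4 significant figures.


edge = 0.055*1.0670 + 0.025 = 0.083685 m
ew = 1.0670 - 2*0.083685 = 0.89963 m
A = 0.25 * 0.89963^2 * tan(22.1300 deg)
A = 0.08228 m^2


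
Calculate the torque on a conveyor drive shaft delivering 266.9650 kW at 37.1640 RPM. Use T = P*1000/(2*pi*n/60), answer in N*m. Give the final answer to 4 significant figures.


omega = 2*pi*37.1640/60 = 3.8918 rad/s
T = 266.9650*1000 / 3.8918
T = 68600 N*m


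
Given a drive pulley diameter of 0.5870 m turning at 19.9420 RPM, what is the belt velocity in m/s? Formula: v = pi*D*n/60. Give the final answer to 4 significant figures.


v = pi * 0.5870 * 19.9420 / 60
v = 0.6129 m/s


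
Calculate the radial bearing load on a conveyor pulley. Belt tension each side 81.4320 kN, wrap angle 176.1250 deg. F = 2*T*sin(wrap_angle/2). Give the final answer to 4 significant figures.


F = 2 * 81.4320 * sin(176.1250/2 deg)
F = 162.8 kN


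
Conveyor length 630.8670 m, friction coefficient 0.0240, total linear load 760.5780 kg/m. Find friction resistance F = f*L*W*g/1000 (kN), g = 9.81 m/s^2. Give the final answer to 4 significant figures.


F = 0.0240 * 630.8670 * 760.5780 * 9.81 / 1000
F = 113.0 kN


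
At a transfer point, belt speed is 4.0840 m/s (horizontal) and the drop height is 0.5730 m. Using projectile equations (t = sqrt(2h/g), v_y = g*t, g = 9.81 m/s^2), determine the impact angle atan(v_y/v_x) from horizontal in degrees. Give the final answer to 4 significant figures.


t = sqrt(2*0.5730/9.81) = 0.341789 s
v_y = 9.81 * 0.341789 = 3.35295 m/s
angle = atan(3.35295 / 4.0840) = 39.39 deg


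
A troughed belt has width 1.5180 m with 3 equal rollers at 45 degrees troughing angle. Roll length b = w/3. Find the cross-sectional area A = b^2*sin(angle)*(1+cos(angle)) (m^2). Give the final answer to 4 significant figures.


b = 1.5180/3 = 0.506 m
A = 0.506^2 * sin(45 deg) * (1 + cos(45 deg))
A = 0.3091 m^2


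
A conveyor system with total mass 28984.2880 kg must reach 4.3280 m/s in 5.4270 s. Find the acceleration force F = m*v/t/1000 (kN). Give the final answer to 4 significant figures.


F = 28984.2880 * 4.3280 / 5.4270 / 1000
F = 23.11 kN


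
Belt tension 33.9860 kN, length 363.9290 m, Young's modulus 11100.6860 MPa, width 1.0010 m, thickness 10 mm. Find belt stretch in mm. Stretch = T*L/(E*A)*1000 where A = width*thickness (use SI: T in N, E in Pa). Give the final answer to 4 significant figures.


A = 1.0010 * 0.01 = 0.01001 m^2
Stretch = 33.9860*1000 * 363.9290 / (11100.6860e6 * 0.01001) * 1000
Stretch = 111.3 mm


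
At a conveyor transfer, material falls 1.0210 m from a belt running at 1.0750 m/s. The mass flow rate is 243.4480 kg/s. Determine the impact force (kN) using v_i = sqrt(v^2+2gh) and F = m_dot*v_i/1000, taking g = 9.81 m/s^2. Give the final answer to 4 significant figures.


v_i = sqrt(1.0750^2 + 2*9.81*1.0210) = 4.603 m/s
F = 243.4480 * 4.603 / 1000
F = 1.121 kN


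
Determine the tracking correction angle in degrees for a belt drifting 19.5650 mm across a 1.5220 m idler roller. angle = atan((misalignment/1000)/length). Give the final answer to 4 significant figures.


misalign_m = 19.5650 / 1000 = 0.019565 m
angle = atan(0.019565 / 1.5220)
angle = 0.7365 deg


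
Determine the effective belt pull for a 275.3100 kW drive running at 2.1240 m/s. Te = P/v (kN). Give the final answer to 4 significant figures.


Te = P / v = 275.3100 / 2.1240
Te = 129.6 kN


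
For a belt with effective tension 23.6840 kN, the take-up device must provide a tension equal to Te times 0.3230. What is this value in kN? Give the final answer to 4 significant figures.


T_tu = 23.6840 * 0.3230
T_tu = 7.650 kN


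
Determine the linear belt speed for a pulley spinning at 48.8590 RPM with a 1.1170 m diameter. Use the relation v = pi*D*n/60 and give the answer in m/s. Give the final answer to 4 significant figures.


v = pi * 1.1170 * 48.8590 / 60
v = 2.858 m/s


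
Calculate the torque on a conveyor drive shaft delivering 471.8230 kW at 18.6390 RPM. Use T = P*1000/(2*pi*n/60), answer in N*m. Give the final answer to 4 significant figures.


omega = 2*pi*18.6390/60 = 1.95187 rad/s
T = 471.8230*1000 / 1.95187
T = 241700 N*m


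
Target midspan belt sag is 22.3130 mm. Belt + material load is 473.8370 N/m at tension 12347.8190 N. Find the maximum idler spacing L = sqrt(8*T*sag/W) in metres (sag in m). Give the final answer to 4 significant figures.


sag = 22.3130/1000 = 0.022313 m
L = sqrt(8 * 12347.8190 * 0.022313 / 473.8370)
L = 2.157 m


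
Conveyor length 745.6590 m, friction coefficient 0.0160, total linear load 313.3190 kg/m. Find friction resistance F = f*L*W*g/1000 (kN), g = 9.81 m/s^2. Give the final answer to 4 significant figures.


F = 0.0160 * 745.6590 * 313.3190 * 9.81 / 1000
F = 36.67 kN


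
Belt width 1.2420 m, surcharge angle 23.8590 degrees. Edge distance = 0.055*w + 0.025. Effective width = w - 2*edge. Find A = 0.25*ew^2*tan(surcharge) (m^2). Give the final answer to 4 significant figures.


edge = 0.055*1.2420 + 0.025 = 0.09331 m
ew = 1.2420 - 2*0.09331 = 1.05538 m
A = 0.25 * 1.05538^2 * tan(23.8590 deg)
A = 0.1232 m^2


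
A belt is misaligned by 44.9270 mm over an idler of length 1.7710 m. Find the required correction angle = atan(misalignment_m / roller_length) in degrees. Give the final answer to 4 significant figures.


misalign_m = 44.9270 / 1000 = 0.044927 m
angle = atan(0.044927 / 1.7710)
angle = 1.453 deg


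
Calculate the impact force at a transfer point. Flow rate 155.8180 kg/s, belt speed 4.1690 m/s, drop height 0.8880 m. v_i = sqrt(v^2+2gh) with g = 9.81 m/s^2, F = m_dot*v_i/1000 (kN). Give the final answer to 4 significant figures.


v_i = sqrt(4.1690^2 + 2*9.81*0.8880) = 5.89942 m/s
F = 155.8180 * 5.89942 / 1000
F = 0.9192 kN


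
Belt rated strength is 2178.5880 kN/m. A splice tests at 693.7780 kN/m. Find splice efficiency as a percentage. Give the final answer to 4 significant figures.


Eff = 693.7780 / 2178.5880 * 100
Eff = 31.85 %


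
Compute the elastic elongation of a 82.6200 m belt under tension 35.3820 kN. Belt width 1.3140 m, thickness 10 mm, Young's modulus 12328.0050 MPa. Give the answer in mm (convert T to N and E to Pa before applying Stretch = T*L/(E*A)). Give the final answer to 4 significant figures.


A = 1.3140 * 0.01 = 0.01314 m^2
Stretch = 35.3820*1000 * 82.6200 / (12328.0050e6 * 0.01314) * 1000
Stretch = 18.05 mm


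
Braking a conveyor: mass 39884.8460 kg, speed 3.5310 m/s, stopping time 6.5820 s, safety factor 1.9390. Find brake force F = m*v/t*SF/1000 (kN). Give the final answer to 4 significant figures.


F = 39884.8460 * 3.5310 / 6.5820 * 1.9390 / 1000
F = 41.49 kN


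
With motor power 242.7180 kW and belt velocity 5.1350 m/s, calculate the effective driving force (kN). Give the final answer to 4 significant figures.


Te = P / v = 242.7180 / 5.1350
Te = 47.27 kN


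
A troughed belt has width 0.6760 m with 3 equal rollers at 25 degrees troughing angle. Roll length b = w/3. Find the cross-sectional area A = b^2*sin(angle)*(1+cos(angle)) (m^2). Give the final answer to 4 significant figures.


b = 0.6760/3 = 0.225333 m
A = 0.225333^2 * sin(25 deg) * (1 + cos(25 deg))
A = 0.04091 m^2


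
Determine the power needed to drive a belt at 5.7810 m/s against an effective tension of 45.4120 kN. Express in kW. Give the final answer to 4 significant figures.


P = Te * v = 45.4120 * 5.7810
P = 262.5 kW


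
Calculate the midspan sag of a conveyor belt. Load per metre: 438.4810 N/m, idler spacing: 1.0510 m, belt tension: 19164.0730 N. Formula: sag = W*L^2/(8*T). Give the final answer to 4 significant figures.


sag = 438.4810 * 1.0510^2 / (8 * 19164.0730)
sag = 0.003159 m


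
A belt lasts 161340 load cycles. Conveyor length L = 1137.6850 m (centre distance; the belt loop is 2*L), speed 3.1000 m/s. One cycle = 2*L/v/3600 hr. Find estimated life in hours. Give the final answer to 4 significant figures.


cycle_time = 2 * 1137.6850 / 3.1000 / 3600 = 0.203886 hr
life = 161340 * 0.203886 = 32890 hours


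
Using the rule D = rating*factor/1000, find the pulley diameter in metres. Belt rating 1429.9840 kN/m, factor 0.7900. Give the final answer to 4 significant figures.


D = 1429.9840 * 0.7900 / 1000
D = 1.130 m


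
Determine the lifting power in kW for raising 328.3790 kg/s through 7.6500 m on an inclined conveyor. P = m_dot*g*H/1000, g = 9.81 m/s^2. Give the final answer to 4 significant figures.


P = 328.3790 * 9.81 * 7.6500 / 1000
P = 24.64 kW


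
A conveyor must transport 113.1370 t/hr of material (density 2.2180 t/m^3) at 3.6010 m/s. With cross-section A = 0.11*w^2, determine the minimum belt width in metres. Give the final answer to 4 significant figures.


A_req = 113.1370 / (3.6010 * 2.2180 * 3600) = 0.00393475 m^2
w = sqrt(0.00393475 / 0.11)
w = 0.1891 m


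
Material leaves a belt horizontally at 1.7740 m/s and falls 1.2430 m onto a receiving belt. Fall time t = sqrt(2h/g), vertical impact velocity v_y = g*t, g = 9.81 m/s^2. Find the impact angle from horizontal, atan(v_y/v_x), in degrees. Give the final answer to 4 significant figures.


t = sqrt(2*1.2430/9.81) = 0.503403 s
v_y = 9.81 * 0.503403 = 4.93838 m/s
angle = atan(4.93838 / 1.7740) = 70.24 deg


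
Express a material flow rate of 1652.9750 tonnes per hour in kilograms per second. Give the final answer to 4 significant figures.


m_dot = 1652.9750 * 1000 / 3600
m_dot = 459.2 kg/s


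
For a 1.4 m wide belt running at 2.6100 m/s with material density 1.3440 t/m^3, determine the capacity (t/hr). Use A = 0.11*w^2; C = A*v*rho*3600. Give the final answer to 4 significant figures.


A = 0.11 * 1.4^2 = 0.2156 m^2
C = 0.2156 * 2.6100 * 1.3440 * 3600
C = 2723 t/hr


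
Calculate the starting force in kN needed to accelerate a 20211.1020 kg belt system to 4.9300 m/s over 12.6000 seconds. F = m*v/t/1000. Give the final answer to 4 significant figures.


F = 20211.1020 * 4.9300 / 12.6000 / 1000
F = 7.908 kN


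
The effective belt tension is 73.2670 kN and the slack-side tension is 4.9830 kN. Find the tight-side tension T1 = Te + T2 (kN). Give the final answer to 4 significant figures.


T1 = Te + T2 = 73.2670 + 4.9830
T1 = 78.25 kN


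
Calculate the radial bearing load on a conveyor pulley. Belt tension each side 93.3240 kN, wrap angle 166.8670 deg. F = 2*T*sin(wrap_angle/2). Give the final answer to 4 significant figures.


F = 2 * 93.3240 * sin(166.8670/2 deg)
F = 185.4 kN


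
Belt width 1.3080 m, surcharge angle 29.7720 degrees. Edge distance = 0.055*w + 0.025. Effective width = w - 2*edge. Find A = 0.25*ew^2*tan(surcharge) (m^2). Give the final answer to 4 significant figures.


edge = 0.055*1.3080 + 0.025 = 0.09694 m
ew = 1.3080 - 2*0.09694 = 1.11412 m
A = 0.25 * 1.11412^2 * tan(29.7720 deg)
A = 0.1775 m^2


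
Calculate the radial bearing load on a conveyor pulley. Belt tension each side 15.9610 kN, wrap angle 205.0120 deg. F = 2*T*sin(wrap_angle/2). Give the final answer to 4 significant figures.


F = 2 * 15.9610 * sin(205.0120/2 deg)
F = 31.16 kN


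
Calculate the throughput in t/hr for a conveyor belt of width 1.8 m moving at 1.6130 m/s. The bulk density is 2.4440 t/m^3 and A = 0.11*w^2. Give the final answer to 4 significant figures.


A = 0.11 * 1.8^2 = 0.3564 m^2
C = 0.3564 * 1.6130 * 2.4440 * 3600
C = 5058 t/hr


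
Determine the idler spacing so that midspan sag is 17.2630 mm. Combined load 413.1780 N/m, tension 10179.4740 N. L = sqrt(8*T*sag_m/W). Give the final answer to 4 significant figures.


sag = 17.2630/1000 = 0.017263 m
L = sqrt(8 * 10179.4740 * 0.017263 / 413.1780)
L = 1.845 m


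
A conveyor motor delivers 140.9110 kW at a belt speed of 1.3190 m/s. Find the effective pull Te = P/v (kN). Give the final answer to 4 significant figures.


Te = P / v = 140.9110 / 1.3190
Te = 106.8 kN


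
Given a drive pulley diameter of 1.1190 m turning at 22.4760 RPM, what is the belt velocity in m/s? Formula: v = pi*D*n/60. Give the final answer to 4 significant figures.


v = pi * 1.1190 * 22.4760 / 60
v = 1.317 m/s


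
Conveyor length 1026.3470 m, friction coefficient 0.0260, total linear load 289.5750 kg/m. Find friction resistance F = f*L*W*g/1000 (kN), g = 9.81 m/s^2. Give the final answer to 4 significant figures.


F = 0.0260 * 1026.3470 * 289.5750 * 9.81 / 1000
F = 75.80 kN


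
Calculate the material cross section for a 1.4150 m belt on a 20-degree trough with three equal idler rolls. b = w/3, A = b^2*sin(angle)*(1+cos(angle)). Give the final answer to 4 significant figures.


b = 1.4150/3 = 0.471667 m
A = 0.471667^2 * sin(20 deg) * (1 + cos(20 deg))
A = 0.1476 m^2


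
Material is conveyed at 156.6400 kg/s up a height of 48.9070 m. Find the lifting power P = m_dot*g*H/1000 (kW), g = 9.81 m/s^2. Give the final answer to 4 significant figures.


P = 156.6400 * 9.81 * 48.9070 / 1000
P = 75.15 kW


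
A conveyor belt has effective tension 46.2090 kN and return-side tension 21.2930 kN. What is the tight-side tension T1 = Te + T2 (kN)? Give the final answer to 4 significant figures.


T1 = Te + T2 = 46.2090 + 21.2930
T1 = 67.50 kN


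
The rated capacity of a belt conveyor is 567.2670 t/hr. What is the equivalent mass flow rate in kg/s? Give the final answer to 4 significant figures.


m_dot = 567.2670 * 1000 / 3600
m_dot = 157.6 kg/s


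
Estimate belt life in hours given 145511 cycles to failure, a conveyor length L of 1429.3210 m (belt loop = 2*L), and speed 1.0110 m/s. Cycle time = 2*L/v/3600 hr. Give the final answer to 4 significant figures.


cycle_time = 2 * 1429.3210 / 1.0110 / 3600 = 0.785428 hr
life = 145511 * 0.785428 = 114300 hours


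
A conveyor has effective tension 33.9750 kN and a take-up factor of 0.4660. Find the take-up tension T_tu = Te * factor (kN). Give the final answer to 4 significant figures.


T_tu = 33.9750 * 0.4660
T_tu = 15.83 kN


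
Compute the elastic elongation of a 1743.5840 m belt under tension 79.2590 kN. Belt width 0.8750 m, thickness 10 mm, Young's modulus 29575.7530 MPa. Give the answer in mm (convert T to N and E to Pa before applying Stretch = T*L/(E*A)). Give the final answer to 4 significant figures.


A = 0.8750 * 0.01 = 0.00875 m^2
Stretch = 79.2590*1000 * 1743.5840 / (29575.7530e6 * 0.00875) * 1000
Stretch = 534.0 mm


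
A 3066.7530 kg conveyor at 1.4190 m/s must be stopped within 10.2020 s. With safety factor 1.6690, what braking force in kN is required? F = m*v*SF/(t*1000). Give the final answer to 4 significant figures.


F = 3066.7530 * 1.4190 / 10.2020 * 1.6690 / 1000
F = 0.7119 kN
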